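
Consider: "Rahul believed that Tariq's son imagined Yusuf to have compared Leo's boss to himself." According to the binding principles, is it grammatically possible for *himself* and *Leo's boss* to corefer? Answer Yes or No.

*himself* is a reflexive; Principle A requires it to be bound within its binding domain — the clause headed by 'compared'.
— Leo's boss: object of the clause headed by 'compared'; c-commands the reflexive within its binding domain — allowed (Principle A).

Yes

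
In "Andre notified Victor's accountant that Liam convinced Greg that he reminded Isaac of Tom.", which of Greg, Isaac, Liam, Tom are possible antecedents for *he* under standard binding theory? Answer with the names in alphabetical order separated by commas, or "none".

Greg, Liam

*he* is a pronoun; Principle B requires it to be free in its binding domain — the clause headed by 'reminded'.
— Greg: object of the clause headed by 'convinced'; c-commands the pronoun but lies outside its binding domain — allowed.
— Isaac: object of the clause headed by 'reminded'; is c-commanded by the pronoun; coreference would bind this R-expression — blocked (Principle C).
— Liam: subject of the clause headed by 'convinced'; c-commands the pronoun but lies outside its binding domain — allowed.
— Tom: second object of the clause headed by 'reminded'; is c-commanded by the pronoun; coreference would bind this R-expression — blocked (Principle C).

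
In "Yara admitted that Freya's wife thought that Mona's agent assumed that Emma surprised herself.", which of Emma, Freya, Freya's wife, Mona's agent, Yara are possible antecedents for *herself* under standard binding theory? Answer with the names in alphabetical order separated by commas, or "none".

*herself* is a reflexive; Principle A requires it to be bound within its binding domain — the clause headed by 'surprised'.
— Emma: subject of the clause headed by 'surprised'; c-commands the reflexive within its binding domain — allowed (Principle A).
— Freya: possessor inside the subject DP of the clause headed by 'thought'; does not c-command the reflexive — cannot bind it (Principle A).
— Freya's wife: subject of the clause headed by 'thought'; c-commands the reflexive but lies outside its binding domain — cannot bind it (Principle A).
— Mona's agent: subject of the clause headed by 'assumed'; c-commands the reflexive but lies outside its binding domain — cannot bind it (Principle A).
— Yara: subject of the matrix clause; c-commands the reflexive but lies outside its binding domain — cannot bind it (Principle A).

Emma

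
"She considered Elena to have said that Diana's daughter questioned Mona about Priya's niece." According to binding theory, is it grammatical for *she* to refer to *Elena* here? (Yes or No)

No

*Elena* is an R-expression; Principle C requires it to be free (not bound by any c-commanding expression).
— she: subject of the matrix clause; the pronoun c-commands the R-expression — coreference blocked (Principle C).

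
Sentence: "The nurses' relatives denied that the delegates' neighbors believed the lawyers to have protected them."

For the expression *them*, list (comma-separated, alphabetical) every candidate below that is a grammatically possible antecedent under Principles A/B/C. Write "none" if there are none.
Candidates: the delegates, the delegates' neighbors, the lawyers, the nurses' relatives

the delegates, the delegates' neighbors, the nurses' relatives

*them* is a pronoun; Principle B requires it to be free in its binding domain — the clause headed by 'protected'.
— the delegates: possessor inside the subject DP of the clause headed by 'believed'; does not c-command the pronoun — Principle B does not apply; allowed.
— the delegates' neighbors: subject of the clause headed by 'believed'; c-commands the pronoun but lies outside its binding domain — allowed.
— the lawyers: subject of the clause headed by 'protected'; c-commands the pronoun within its binding domain — blocked (Principle B).
— the nurses' relatives: subject of the matrix clause; c-commands the pronoun but lies outside its binding domain — allowed.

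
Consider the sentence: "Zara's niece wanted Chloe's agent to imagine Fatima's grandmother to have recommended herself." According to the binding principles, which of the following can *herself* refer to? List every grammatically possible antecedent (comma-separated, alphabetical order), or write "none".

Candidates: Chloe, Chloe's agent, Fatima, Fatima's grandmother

Fatima's grandmother

*herself* is a reflexive; Principle A requires it to be bound within its binding domain — the clause headed by 'recommended'.
— Chloe: possessor inside the subject DP of the clause headed by 'imagine'; does not c-command the reflexive — cannot bind it (Principle A).
— Chloe's agent: subject of the clause headed by 'imagine'; c-commands the reflexive but lies outside its binding domain — cannot bind it (Principle A).
— Fatima: possessor inside the subject DP of the clause headed by 'recommended'; does not c-command the reflexive — cannot bind it (Principle A).
— Fatima's grandmother: subject of the clause headed by 'recommended'; c-commands the reflexive within its binding domain — allowed (Principle A).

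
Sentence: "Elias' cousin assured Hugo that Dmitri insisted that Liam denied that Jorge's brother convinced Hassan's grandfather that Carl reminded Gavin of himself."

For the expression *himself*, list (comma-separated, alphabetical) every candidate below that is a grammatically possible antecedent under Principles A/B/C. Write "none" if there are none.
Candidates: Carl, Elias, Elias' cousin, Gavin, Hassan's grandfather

*himself* is a reflexive; Principle A requires it to be bound within its binding domain — the clause headed by 'reminded'.
— Carl: subject of the clause headed by 'reminded'; c-commands the reflexive within its binding domain — allowed (Principle A).
— Elias: possessor inside the subject DP of the matrix clause; does not c-command the reflexive — cannot bind it (Principle A).
— Elias' cousin: subject of the matrix clause; c-commands the reflexive but lies outside its binding domain — cannot bind it (Principle A).
— Gavin: object of the clause headed by 'reminded'; c-commands the reflexive within its binding domain — allowed (Principle A).
— Hassan's grandfather: object of the clause headed by 'convinced'; c-commands the reflexive but lies outside its binding domain — cannot bind it (Principle A).

Carl, Gavin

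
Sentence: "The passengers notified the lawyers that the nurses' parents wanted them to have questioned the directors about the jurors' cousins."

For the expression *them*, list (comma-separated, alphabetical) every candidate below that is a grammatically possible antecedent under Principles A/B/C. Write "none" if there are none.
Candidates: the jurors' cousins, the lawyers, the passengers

*them* is a pronoun; Principle B requires it to be free in its binding domain — the clause headed by 'wanted'.
— the jurors' cousins: second object of the clause headed by 'questioned'; is c-commanded by the pronoun; coreference would bind this R-expression — blocked (Principle C).
— the lawyers: object of the matrix clause; c-commands the pronoun but lies outside its binding domain — allowed.
— the passengers: subject of the matrix clause; c-commands the pronoun but lies outside its binding domain — allowed.

the lawyers, the passengers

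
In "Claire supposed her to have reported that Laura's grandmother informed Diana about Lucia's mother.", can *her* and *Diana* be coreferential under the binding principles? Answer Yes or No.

No

*Diana* is an R-expression; Principle C requires it to be free (not bound by any c-commanding expression).
— her: subject of the clause headed by 'reported'; the pronoun c-commands the R-expression — coreference blocked (Principle C).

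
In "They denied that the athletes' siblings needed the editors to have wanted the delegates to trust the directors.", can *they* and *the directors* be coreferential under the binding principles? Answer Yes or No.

No

*the directors* is an R-expression; Principle C requires it to be free (not bound by any c-commanding expression).
— they: subject of the matrix clause; the pronoun c-commands the R-expression — coreference blocked (Principle C).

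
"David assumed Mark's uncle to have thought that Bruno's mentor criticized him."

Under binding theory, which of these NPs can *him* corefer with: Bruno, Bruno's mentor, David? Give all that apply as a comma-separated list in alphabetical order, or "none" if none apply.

Bruno, David

*him* is a pronoun; Principle B requires it to be free in its binding domain — the clause headed by 'criticized'.
— Bruno: possessor inside the subject DP of the clause headed by 'criticized'; does not c-command the pronoun — Principle B does not apply; allowed.
— Bruno's mentor: subject of the clause headed by 'criticized'; c-commands the pronoun within its binding domain — blocked (Principle B).
— David: subject of the matrix clause; c-commands the pronoun but lies outside its binding domain — allowed.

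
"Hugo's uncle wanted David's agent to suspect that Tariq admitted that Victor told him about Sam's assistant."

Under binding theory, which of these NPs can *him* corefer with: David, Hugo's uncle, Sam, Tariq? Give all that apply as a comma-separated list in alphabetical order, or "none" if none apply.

David, Hugo's uncle, Tariq

*him* is a pronoun; Principle B requires it to be free in its binding domain — the clause headed by 'told'.
— David: possessor inside the subject DP of the clause headed by 'suspect'; does not c-command the pronoun — Principle B does not apply; allowed.
— Hugo's uncle: subject of the matrix clause; c-commands the pronoun but lies outside its binding domain — allowed.
— Sam: possessor inside the second object DP of the clause headed by 'told'; is c-commanded by the pronoun; coreference would bind this R-expression — blocked (Principle C).
— Tariq: subject of the clause headed by 'admitted'; c-commands the pronoun but lies outside its binding domain — allowed.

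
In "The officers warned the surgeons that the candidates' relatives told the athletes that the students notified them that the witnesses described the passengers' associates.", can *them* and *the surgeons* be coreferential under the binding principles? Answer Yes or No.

Yes

*the surgeons* is an R-expression; Principle C requires it to be free (not bound by any c-commanding expression).
— them: object of the clause headed by 'notified'; the pronoun does not c-command the R-expression — coreference allowed.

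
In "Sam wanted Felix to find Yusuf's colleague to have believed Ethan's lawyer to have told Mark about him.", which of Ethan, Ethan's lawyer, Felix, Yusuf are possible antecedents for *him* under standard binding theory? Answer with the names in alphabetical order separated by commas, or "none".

*him* is a pronoun; Principle B requires it to be free in its binding domain — the clause headed by 'told'.
— Ethan: possessor inside the subject DP of the clause headed by 'told'; does not c-command the pronoun — Principle B does not apply; allowed.
— Ethan's lawyer: subject of the clause headed by 'told'; c-commands the pronoun within its binding domain — blocked (Principle B).
— Felix: subject of the clause headed by 'find'; c-commands the pronoun but lies outside its binding domain — allowed.
— Yusuf: possessor inside the subject DP of the clause headed by 'believed'; does not c-command the pronoun — Principle B does not apply; allowed.

Ethan, Felix, Yusuf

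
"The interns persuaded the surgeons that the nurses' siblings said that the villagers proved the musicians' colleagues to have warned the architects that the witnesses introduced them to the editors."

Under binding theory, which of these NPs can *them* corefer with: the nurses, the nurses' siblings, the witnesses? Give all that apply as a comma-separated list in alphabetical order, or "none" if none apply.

*them* is a pronoun; Principle B requires it to be free in its binding domain — the clause headed by 'introduced'.
— the nurses: possessor inside the subject DP of the clause headed by 'said'; does not c-command the pronoun — Principle B does not apply; allowed.
— the nurses' siblings: subject of the clause headed by 'said'; c-commands the pronoun but lies outside its binding domain — allowed.
— the witnesses: subject of the clause headed by 'introduced'; c-commands the pronoun within its binding domain — blocked (Principle B).

the nurses, the nurses' siblings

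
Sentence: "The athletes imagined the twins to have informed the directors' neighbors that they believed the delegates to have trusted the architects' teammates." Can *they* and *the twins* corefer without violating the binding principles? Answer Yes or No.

Yes

*the twins* is an R-expression; Principle C requires it to be free (not bound by any c-commanding expression).
— they: subject of the clause headed by 'believed'; the pronoun does not c-command the R-expression — coreference allowed.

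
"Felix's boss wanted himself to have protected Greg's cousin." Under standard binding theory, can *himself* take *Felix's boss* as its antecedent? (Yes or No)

*himself* is a reflexive; Principle A requires it to be bound within its binding domain — the matrix clause.
— Felix's boss: subject of the matrix clause; c-commands the reflexive within its binding domain — allowed (Principle A).

Yes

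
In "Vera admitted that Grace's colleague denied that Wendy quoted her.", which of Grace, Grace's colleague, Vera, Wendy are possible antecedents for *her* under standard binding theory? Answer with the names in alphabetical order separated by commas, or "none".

*her* is a pronoun; Principle B requires it to be free in its binding domain — the clause headed by 'quoted'.
— Grace: possessor inside the subject DP of the clause headed by 'denied'; does not c-command the pronoun — Principle B does not apply; allowed.
— Grace's colleague: subject of the clause headed by 'denied'; c-commands the pronoun but lies outside its binding domain — allowed.
— Vera: subject of the matrix clause; c-commands the pronoun but lies outside its binding domain — allowed.
— Wendy: subject of the clause headed by 'quoted'; c-commands the pronoun within its binding domain — blocked (Principle B).

Grace, Grace's colleague, Vera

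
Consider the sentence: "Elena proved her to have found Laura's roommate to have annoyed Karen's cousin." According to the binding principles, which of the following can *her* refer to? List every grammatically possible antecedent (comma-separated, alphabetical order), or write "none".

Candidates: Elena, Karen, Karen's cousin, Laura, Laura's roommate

*her* is a pronoun; Principle B requires it to be free in its binding domain — the matrix clause.
— Elena: subject of the matrix clause; c-commands the pronoun within its binding domain — blocked (Principle B).
— Karen: possessor inside the object DP of the clause headed by 'annoyed'; is c-commanded by the pronoun; coreference would bind this R-expression — blocked (Principle C).
— Karen's cousin: object of the clause headed by 'annoyed'; is c-commanded by the pronoun; coreference would bind this R-expression — blocked (Principle C).
— Laura: possessor inside the subject DP of the clause headed by 'annoyed'; is c-commanded by the pronoun; coreference would bind this R-expression — blocked (Principle C).
— Laura's roommate: subject of the clause headed by 'annoyed'; is c-commanded by the pronoun; coreference would bind this R-expression — blocked (Principle C).

none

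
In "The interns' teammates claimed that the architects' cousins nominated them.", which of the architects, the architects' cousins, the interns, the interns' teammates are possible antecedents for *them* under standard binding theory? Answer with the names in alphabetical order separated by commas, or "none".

the architects, the interns, the interns' teammates

*them* is a pronoun; Principle B requires it to be free in its binding domain — the clause headed by 'nominated'.
— the architects: possessor inside the subject DP of the clause headed by 'nominated'; does not c-command the pronoun — Principle B does not apply; allowed.
— the architects' cousins: subject of the clause headed by 'nominated'; c-commands the pronoun within its binding domain — blocked (Principle B).
— the interns: possessor inside the subject DP of the matrix clause; does not c-command the pronoun — Principle B does not apply; allowed.
— the interns' teammates: subject of the matrix clause; c-commands the pronoun but lies outside its binding domain — allowed.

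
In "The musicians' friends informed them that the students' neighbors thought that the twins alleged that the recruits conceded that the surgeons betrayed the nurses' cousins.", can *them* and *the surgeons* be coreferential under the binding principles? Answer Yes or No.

*the surgeons* is an R-expression; Principle C requires it to be free (not bound by any c-commanding expression).
— them: object of the matrix clause; the pronoun c-commands the R-expression — coreference blocked (Principle C).

No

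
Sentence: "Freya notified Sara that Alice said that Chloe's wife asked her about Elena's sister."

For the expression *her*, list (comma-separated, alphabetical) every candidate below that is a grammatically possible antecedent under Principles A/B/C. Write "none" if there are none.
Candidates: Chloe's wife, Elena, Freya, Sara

*her* is a pronoun; Principle B requires it to be free in its binding domain — the clause headed by 'asked'.
— Chloe's wife: subject of the clause headed by 'asked'; c-commands the pronoun within its binding domain — blocked (Principle B).
— Elena: possessor inside the second object DP of the clause headed by 'asked'; is c-commanded by the pronoun; coreference would bind this R-expression — blocked (Principle C).
— Freya: subject of the matrix clause; c-commands the pronoun but lies outside its binding domain — allowed.
— Sara: object of the matrix clause; c-commands the pronoun but lies outside its binding domain — allowed.

Freya, Sara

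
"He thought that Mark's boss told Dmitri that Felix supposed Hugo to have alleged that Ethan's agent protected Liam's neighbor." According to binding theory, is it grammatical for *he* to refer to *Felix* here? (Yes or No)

No

*Felix* is an R-expression; Principle C requires it to be free (not bound by any c-commanding expression).
— he: subject of the matrix clause; the pronoun c-commands the R-expression — coreference blocked (Principle C).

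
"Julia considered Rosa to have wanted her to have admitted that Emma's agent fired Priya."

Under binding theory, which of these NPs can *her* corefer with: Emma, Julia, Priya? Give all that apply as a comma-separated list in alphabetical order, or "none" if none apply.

Julia

*her* is a pronoun; Principle B requires it to be free in its binding domain — the clause headed by 'wanted'.
— Emma: possessor inside the subject DP of the clause headed by 'fired'; is c-commanded by the pronoun; coreference would bind this R-expression — blocked (Principle C).
— Julia: subject of the matrix clause; c-commands the pronoun but lies outside its binding domain — allowed.
— Priya: object of the clause headed by 'fired'; is c-commanded by the pronoun; coreference would bind this R-expression — blocked (Principle C).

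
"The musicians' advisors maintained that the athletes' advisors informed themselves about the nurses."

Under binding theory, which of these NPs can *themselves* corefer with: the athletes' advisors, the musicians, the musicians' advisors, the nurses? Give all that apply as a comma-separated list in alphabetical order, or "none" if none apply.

the athletes' advisors

*themselves* is a reflexive; Principle A requires it to be bound within its binding domain — the clause headed by 'informed'.
— the athletes' advisors: subject of the clause headed by 'informed'; c-commands the reflexive within its binding domain — allowed (Principle A).
— the musicians: possessor inside the subject DP of the matrix clause; does not c-command the reflexive — cannot bind it (Principle A).
— the musicians' advisors: subject of the matrix clause; c-commands the reflexive but lies outside its binding domain — cannot bind it (Principle A).
— the nurses: second object of the clause headed by 'informed'; does not c-command the reflexive — cannot bind it (Principle A).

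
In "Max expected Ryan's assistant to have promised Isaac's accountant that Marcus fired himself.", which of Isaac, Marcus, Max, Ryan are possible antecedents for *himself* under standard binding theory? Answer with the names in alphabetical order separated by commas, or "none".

*himself* is a reflexive; Principle A requires it to be bound within its binding domain — the clause headed by 'fired'.
— Isaac: possessor inside the object DP of the clause headed by 'promised'; does not c-command the reflexive — cannot bind it (Principle A).
— Marcus: subject of the clause headed by 'fired'; c-commands the reflexive within its binding domain — allowed (Principle A).
— Max: subject of the matrix clause; c-commands the reflexive but lies outside its binding domain — cannot bind it (Principle A).
— Ryan: possessor inside the subject DP of the clause headed by 'promised'; does not c-command the reflexive — cannot bind it (Principle A).

Marcus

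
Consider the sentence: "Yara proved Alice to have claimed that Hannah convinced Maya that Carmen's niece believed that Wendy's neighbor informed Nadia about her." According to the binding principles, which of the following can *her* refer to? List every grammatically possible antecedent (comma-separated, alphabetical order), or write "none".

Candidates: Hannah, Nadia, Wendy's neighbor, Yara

Hannah, Yara

*her* is a pronoun; Principle B requires it to be free in its binding domain — the clause headed by 'informed'.
— Hannah: subject of the clause headed by 'convinced'; c-commands the pronoun but lies outside its binding domain — allowed.
— Nadia: object of the clause headed by 'informed'; c-commands the pronoun within its binding domain — blocked (Principle B).
— Wendy's neighbor: subject of the clause headed by 'informed'; c-commands the pronoun within its binding domain — blocked (Principle B).
— Yara: subject of the matrix clause; c-commands the pronoun but lies outside its binding domain — allowed.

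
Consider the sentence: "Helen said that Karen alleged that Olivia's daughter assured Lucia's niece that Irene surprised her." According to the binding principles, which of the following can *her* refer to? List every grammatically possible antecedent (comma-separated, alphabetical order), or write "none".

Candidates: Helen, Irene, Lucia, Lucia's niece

Helen, Lucia, Lucia's niece

*her* is a pronoun; Principle B requires it to be free in its binding domain — the clause headed by 'surprised'.
— Helen: subject of the matrix clause; c-commands the pronoun but lies outside its binding domain — allowed.
— Irene: subject of the clause headed by 'surprised'; c-commands the pronoun within its binding domain — blocked (Principle B).
— Lucia: possessor inside the object DP of the clause headed by 'assured'; does not c-command the pronoun — Principle B does not apply; allowed.
— Lucia's niece: object of the clause headed by 'assured'; c-commands the pronoun but lies outside its binding domain — allowed.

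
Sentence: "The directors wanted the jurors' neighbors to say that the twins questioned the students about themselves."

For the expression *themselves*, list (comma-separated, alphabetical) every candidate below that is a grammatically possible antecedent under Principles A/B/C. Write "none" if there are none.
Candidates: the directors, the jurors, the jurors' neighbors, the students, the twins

*themselves* is a reflexive; Principle A requires it to be bound within its binding domain — the clause headed by 'questioned'.
— the directors: subject of the matrix clause; c-commands the reflexive but lies outside its binding domain — cannot bind it (Principle A).
— the jurors: possessor inside the subject DP of the clause headed by 'say'; does not c-command the reflexive — cannot bind it (Principle A).
— the jurors' neighbors: subject of the clause headed by 'say'; c-commands the reflexive but lies outside its binding domain — cannot bind it (Principle A).
— the students: object of the clause headed by 'questioned'; c-commands the reflexive within its binding domain — allowed (Principle A).
— the twins: subject of the clause headed by 'questioned'; c-commands the reflexive within its binding domain — allowed (Principle A).

the students, the twins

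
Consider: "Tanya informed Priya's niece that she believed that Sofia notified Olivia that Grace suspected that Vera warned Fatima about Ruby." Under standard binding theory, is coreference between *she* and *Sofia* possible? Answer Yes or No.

*Sofia* is an R-expression; Principle C requires it to be free (not bound by any c-commanding expression).
— she: subject of the clause headed by 'believed'; the pronoun c-commands the R-expression — coreference blocked (Principle C).

No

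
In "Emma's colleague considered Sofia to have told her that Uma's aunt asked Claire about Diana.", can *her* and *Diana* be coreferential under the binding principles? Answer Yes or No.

*Diana* is an R-expression; Principle C requires it to be free (not bound by any c-commanding expression).
— her: object of the clause headed by 'told'; the pronoun c-commands the R-expression — coreference blocked (Principle C).

No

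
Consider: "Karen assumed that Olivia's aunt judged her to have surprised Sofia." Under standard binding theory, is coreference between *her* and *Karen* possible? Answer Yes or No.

*Karen* is an R-expression; Principle C requires it to be free (not bound by any c-commanding expression).
— her: subject of the clause headed by 'surprised'; the pronoun does not c-command the R-expression — coreference allowed.

Yes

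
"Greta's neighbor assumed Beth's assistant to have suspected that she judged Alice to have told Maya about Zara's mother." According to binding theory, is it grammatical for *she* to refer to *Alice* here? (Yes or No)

No

*Alice* is an R-expression; Principle C requires it to be free (not bound by any c-commanding expression).
— she: subject of the clause headed by 'judged'; the pronoun c-commands the R-expression — coreference blocked (Principle C).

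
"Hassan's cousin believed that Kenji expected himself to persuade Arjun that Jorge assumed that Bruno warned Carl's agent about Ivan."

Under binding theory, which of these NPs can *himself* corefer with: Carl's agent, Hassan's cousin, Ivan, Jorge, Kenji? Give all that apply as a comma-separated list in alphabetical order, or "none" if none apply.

Kenji

*himself* is a reflexive; Principle A requires it to be bound within its binding domain — the clause headed by 'expected'.
— Carl's agent: object of the clause headed by 'warned'; does not c-command the reflexive — cannot bind it (Principle A).
— Hassan's cousin: subject of the matrix clause; c-commands the reflexive but lies outside its binding domain — cannot bind it (Principle A).
— Ivan: second object of the clause headed by 'warned'; does not c-command the reflexive — cannot bind it (Principle A).
— Jorge: subject of the clause headed by 'assumed'; does not c-command the reflexive — cannot bind it (Principle A).
— Kenji: subject of the clause headed by 'expected'; c-commands the reflexive within its binding domain — allowed (Principle A).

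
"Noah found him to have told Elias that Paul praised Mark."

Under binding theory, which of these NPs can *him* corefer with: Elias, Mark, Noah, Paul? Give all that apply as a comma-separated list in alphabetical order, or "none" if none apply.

none

*him* is a pronoun; Principle B requires it to be free in its binding domain — the matrix clause.
— Elias: object of the clause headed by 'told'; is c-commanded by the pronoun; coreference would bind this R-expression — blocked (Principle C).
— Mark: object of the clause headed by 'praised'; is c-commanded by the pronoun; coreference would bind this R-expression — blocked (Principle C).
— Noah: subject of the matrix clause; c-commands the pronoun within its binding domain — blocked (Principle B).
— Paul: subject of the clause headed by 'praised'; is c-commanded by the pronoun; coreference would bind this R-expression — blocked (Principle C).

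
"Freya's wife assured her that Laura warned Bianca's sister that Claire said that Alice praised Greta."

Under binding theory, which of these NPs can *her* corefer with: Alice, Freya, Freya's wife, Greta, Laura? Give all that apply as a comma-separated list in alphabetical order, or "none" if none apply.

Freya

*her* is a pronoun; Principle B requires it to be free in its binding domain — the matrix clause.
— Alice: subject of the clause headed by 'praised'; is c-commanded by the pronoun; coreference would bind this R-expression — blocked (Principle C).
— Freya: possessor inside the subject DP of the matrix clause; does not c-command the pronoun — Principle B does not apply; allowed.
— Freya's wife: subject of the matrix clause; c-commands the pronoun within its binding domain — blocked (Principle B).
— Greta: object of the clause headed by 'praised'; is c-commanded by the pronoun; coreference would bind this R-expression — blocked (Principle C).
— Laura: subject of the clause headed by 'warned'; is c-commanded by the pronoun; coreference would bind this R-expression — blocked (Principle C).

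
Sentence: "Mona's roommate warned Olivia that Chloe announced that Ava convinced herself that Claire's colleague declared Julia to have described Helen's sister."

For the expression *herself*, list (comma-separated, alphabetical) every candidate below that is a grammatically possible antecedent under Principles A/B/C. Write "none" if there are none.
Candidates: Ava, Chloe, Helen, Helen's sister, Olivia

Ava

*herself* is a reflexive; Principle A requires it to be bound within its binding domain — the clause headed by 'convinced'.
— Ava: subject of the clause headed by 'convinced'; c-commands the reflexive within its binding domain — allowed (Principle A).
— Chloe: subject of the clause headed by 'announced'; c-commands the reflexive but lies outside its binding domain — cannot bind it (Principle A).
— Helen: possessor inside the object DP of the clause headed by 'described'; does not c-command the reflexive — cannot bind it (Principle A).
— Helen's sister: object of the clause headed by 'described'; does not c-command the reflexive — cannot bind it (Principle A).
— Olivia: object of the matrix clause; c-commands the reflexive but lies outside its binding domain — cannot bind it (Principle A).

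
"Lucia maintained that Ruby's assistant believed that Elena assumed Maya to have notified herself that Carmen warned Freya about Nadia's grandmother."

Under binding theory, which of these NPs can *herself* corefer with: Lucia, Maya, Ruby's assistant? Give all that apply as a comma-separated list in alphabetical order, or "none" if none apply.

*herself* is a reflexive; Principle A requires it to be bound within its binding domain — the clause headed by 'notified'.
— Lucia: subject of the matrix clause; c-commands the reflexive but lies outside its binding domain — cannot bind it (Principle A).
— Maya: subject of the clause headed by 'notified'; c-commands the reflexive within its binding domain — allowed (Principle A).
— Ruby's assistant: subject of the clause headed by 'believed'; c-commands the reflexive but lies outside its binding domain — cannot bind it (Principle A).

Maya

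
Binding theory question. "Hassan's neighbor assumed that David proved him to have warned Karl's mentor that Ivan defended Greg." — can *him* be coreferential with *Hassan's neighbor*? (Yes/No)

*him* is a pronoun; Principle B requires it to be free in its binding domain — the clause headed by 'proved'.
— Hassan's neighbor: subject of the matrix clause; c-commands the pronoun but lies outside its binding domain — allowed.

Yes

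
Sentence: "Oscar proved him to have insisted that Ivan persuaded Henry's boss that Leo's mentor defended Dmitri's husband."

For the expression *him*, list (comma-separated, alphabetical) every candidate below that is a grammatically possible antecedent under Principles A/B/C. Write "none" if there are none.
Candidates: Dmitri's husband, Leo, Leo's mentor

*him* is a pronoun; Principle B requires it to be free in its binding domain — the matrix clause.
— Dmitri's husband: object of the clause headed by 'defended'; is c-commanded by the pronoun; coreference would bind this R-expression — blocked (Principle C).
— Leo: possessor inside the subject DP of the clause headed by 'defended'; is c-commanded by the pronoun; coreference would bind this R-expression — blocked (Principle C).
— Leo's mentor: subject of the clause headed by 'defended'; is c-commanded by the pronoun; coreference would bind this R-expression — blocked (Principle C).

none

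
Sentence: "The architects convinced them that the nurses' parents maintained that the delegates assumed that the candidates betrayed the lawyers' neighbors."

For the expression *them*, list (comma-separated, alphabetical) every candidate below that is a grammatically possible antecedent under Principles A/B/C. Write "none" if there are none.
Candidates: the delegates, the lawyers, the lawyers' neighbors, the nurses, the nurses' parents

none

*them* is a pronoun; Principle B requires it to be free in its binding domain — the matrix clause.
— the delegates: subject of the clause headed by 'assumed'; is c-commanded by the pronoun; coreference would bind this R-expression — blocked (Principle C).
— the lawyers: possessor inside the object DP of the clause headed by 'betrayed'; is c-commanded by the pronoun; coreference would bind this R-expression — blocked (Principle C).
— the lawyers' neighbors: object of the clause headed by 'betrayed'; is c-commanded by the pronoun; coreference would bind this R-expression — blocked (Principle C).
— the nurses: possessor inside the subject DP of the clause headed by 'maintained'; is c-commanded by the pronoun; coreference would bind this R-expression — blocked (Principle C).
— the nurses' parents: subject of the clause headed by 'maintained'; is c-commanded by the pronoun; coreference would bind this R-expression — blocked (Principle C).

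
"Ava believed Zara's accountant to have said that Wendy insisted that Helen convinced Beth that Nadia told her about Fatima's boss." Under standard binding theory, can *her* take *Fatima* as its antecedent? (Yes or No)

No

*her* is a pronoun; Principle B requires it to be free in its binding domain — the clause headed by 'told'.
— Fatima: possessor inside the second object DP of the clause headed by 'told'; is c-commanded by the pronoun; coreference would bind this R-expression — blocked (Principle C).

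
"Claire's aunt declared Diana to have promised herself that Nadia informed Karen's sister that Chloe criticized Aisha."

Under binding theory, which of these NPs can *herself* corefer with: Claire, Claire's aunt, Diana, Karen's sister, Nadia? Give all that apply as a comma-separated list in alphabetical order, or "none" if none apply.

Diana

*herself* is a reflexive; Principle A requires it to be bound within its binding domain — the clause headed by 'promised'.
— Claire: possessor inside the subject DP of the matrix clause; does not c-command the reflexive — cannot bind it (Principle A).
— Claire's aunt: subject of the matrix clause; c-commands the reflexive but lies outside its binding domain — cannot bind it (Principle A).
— Diana: subject of the clause headed by 'promised'; c-commands the reflexive within its binding domain — allowed (Principle A).
— Karen's sister: object of the clause headed by 'informed'; does not c-command the reflexive — cannot bind it (Principle A).
— Nadia: subject of the clause headed by 'informed'; does not c-command the reflexive — cannot bind it (Principle A).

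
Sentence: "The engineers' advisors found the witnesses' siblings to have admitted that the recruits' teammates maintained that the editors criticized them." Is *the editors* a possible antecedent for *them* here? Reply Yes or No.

No

*them* is a pronoun; Principle B requires it to be free in its binding domain — the clause headed by 'criticized'.
— the editors: subject of the clause headed by 'criticized'; c-commands the pronoun within its binding domain — blocked (Principle B).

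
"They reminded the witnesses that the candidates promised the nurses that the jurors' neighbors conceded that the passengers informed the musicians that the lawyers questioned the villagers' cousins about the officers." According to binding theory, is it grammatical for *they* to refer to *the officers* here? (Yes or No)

*the officers* is an R-expression; Principle C requires it to be free (not bound by any c-commanding expression).
— they: subject of the matrix clause; the pronoun c-commands the R-expression — coreference blocked (Principle C).

No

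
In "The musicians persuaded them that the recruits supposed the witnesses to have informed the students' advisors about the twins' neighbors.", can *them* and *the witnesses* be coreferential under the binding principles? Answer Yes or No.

No

*the witnesses* is an R-expression; Principle C requires it to be free (not bound by any c-commanding expression).
— them: object of the matrix clause; the pronoun c-commands the R-expression — coreference blocked (Principle C).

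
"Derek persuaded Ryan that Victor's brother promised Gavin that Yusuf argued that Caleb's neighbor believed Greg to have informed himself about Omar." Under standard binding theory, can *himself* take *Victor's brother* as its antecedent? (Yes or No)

*himself* is a reflexive; Principle A requires it to be bound within its binding domain — the clause headed by 'informed'.
— Victor's brother: subject of the clause headed by 'promised'; c-commands the reflexive but lies outside its binding domain — cannot bind it (Principle A).

No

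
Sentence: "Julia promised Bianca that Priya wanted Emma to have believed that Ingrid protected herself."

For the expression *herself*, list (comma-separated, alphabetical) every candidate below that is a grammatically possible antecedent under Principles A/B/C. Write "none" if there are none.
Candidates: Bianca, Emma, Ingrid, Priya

*herself* is a reflexive; Principle A requires it to be bound within its binding domain — the clause headed by 'protected'.
— Bianca: object of the matrix clause; c-commands the reflexive but lies outside its binding domain — cannot bind it (Principle A).
— Emma: subject of the clause headed by 'believed'; c-commands the reflexive but lies outside its binding domain — cannot bind it (Principle A).
— Ingrid: subject of the clause headed by 'protected'; c-commands the reflexive within its binding domain — allowed (Principle A).
— Priya: subject of the clause headed by 'wanted'; c-commands the reflexive but lies outside its binding domain — cannot bind it (Principle A).

Ingrid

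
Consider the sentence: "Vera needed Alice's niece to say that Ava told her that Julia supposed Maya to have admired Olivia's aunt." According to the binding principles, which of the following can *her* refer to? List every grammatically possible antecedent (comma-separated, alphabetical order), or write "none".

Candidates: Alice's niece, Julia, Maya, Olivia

Alice's niece

*her* is a pronoun; Principle B requires it to be free in its binding domain — the clause headed by 'told'.
— Alice's niece: subject of the clause headed by 'say'; c-commands the pronoun but lies outside its binding domain — allowed.
— Julia: subject of the clause headed by 'supposed'; is c-commanded by the pronoun; coreference would bind this R-expression — blocked (Principle C).
— Maya: subject of the clause headed by 'admired'; is c-commanded by the pronoun; coreference would bind this R-expression — blocked (Principle C).
— Olivia: possessor inside the object DP of the clause headed by 'admired'; is c-commanded by the pronoun; coreference would bind this R-expression — blocked (Principle C).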